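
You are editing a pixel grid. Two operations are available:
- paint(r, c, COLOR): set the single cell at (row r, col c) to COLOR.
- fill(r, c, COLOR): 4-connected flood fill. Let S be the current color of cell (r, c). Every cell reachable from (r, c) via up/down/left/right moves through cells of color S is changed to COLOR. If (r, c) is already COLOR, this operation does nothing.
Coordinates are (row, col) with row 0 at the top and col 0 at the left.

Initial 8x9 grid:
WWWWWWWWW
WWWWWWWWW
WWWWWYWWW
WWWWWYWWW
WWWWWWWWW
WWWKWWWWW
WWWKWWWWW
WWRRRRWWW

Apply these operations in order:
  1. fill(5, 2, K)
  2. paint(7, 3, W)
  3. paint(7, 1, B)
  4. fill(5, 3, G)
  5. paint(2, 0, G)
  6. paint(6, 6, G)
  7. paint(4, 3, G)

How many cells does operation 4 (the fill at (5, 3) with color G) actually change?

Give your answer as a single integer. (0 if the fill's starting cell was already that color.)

After op 1 fill(5,2,K) [64 cells changed]:
KKKKKKKKK
KKKKKKKKK
KKKKKYKKK
KKKKKYKKK
KKKKKKKKK
KKKKKKKKK
KKKKKKKKK
KKRRRRKKK
After op 2 paint(7,3,W):
KKKKKKKKK
KKKKKKKKK
KKKKKYKKK
KKKKKYKKK
KKKKKKKKK
KKKKKKKKK
KKKKKKKKK
KKRWRRKKK
After op 3 paint(7,1,B):
KKKKKKKKK
KKKKKKKKK
KKKKKYKKK
KKKKKYKKK
KKKKKKKKK
KKKKKKKKK
KKKKKKKKK
KBRWRRKKK
After op 4 fill(5,3,G) [65 cells changed]:
GGGGGGGGG
GGGGGGGGG
GGGGGYGGG
GGGGGYGGG
GGGGGGGGG
GGGGGGGGG
GGGGGGGGG
GBRWRRGGG

Answer: 65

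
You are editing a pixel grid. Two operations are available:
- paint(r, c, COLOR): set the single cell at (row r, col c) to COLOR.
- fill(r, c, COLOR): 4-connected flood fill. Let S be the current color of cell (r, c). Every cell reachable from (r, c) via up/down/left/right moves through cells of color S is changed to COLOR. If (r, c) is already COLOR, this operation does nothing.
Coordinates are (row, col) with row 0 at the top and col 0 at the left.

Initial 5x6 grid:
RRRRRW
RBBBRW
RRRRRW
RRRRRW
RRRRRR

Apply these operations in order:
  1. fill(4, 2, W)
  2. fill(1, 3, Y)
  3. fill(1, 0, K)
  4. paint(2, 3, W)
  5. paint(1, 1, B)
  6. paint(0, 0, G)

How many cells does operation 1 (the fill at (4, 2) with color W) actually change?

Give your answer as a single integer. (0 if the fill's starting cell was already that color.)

Answer: 23

Derivation:
After op 1 fill(4,2,W) [23 cells changed]:
WWWWWW
WBBBWW
WWWWWW
WWWWWW
WWWWWW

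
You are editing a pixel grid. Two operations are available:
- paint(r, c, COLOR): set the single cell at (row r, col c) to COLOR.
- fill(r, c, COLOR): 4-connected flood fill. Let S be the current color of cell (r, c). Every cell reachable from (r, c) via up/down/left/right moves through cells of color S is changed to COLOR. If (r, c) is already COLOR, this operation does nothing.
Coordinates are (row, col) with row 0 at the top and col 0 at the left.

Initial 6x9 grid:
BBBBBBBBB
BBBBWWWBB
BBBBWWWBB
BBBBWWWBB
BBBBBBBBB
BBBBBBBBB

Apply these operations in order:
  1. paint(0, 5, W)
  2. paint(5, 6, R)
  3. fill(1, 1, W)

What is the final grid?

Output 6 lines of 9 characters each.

After op 1 paint(0,5,W):
BBBBBWBBB
BBBBWWWBB
BBBBWWWBB
BBBBWWWBB
BBBBBBBBB
BBBBBBBBB
After op 2 paint(5,6,R):
BBBBBWBBB
BBBBWWWBB
BBBBWWWBB
BBBBWWWBB
BBBBBBBBB
BBBBBBRBB
After op 3 fill(1,1,W) [43 cells changed]:
WWWWWWWWW
WWWWWWWWW
WWWWWWWWW
WWWWWWWWW
WWWWWWWWW
WWWWWWRWW

Answer: WWWWWWWWW
WWWWWWWWW
WWWWWWWWW
WWWWWWWWW
WWWWWWWWW
WWWWWWRWW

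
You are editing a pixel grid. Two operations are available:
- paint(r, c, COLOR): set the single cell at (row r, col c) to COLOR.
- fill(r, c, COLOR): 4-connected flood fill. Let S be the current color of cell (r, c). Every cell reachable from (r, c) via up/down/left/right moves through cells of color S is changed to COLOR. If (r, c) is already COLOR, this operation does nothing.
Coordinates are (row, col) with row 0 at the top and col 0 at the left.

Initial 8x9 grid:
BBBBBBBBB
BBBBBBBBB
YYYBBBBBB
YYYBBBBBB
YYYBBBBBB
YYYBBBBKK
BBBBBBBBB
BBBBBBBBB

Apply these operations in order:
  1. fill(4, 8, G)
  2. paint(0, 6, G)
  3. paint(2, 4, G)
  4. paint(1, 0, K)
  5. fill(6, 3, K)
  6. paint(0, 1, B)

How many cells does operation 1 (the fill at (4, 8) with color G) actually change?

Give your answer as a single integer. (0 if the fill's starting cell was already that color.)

Answer: 58

Derivation:
After op 1 fill(4,8,G) [58 cells changed]:
GGGGGGGGG
GGGGGGGGG
YYYGGGGGG
YYYGGGGGG
YYYGGGGGG
YYYGGGGKK
GGGGGGGGG
GGGGGGGGG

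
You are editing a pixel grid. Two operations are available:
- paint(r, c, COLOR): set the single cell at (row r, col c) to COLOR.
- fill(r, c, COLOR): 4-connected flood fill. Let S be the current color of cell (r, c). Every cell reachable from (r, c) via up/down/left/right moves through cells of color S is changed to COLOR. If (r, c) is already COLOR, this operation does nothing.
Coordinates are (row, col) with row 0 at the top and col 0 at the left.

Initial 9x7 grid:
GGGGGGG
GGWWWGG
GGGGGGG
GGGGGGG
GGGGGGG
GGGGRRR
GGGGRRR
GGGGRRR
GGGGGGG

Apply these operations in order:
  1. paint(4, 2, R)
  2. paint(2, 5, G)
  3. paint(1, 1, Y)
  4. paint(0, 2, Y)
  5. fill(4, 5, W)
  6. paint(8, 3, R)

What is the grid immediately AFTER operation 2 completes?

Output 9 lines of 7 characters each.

Answer: GGGGGGG
GGWWWGG
GGGGGGG
GGGGGGG
GGRGGGG
GGGGRRR
GGGGRRR
GGGGRRR
GGGGGGG

Derivation:
After op 1 paint(4,2,R):
GGGGGGG
GGWWWGG
GGGGGGG
GGGGGGG
GGRGGGG
GGGGRRR
GGGGRRR
GGGGRRR
GGGGGGG
After op 2 paint(2,5,G):
GGGGGGG
GGWWWGG
GGGGGGG
GGGGGGG
GGRGGGG
GGGGRRR
GGGGRRR
GGGGRRR
GGGGGGG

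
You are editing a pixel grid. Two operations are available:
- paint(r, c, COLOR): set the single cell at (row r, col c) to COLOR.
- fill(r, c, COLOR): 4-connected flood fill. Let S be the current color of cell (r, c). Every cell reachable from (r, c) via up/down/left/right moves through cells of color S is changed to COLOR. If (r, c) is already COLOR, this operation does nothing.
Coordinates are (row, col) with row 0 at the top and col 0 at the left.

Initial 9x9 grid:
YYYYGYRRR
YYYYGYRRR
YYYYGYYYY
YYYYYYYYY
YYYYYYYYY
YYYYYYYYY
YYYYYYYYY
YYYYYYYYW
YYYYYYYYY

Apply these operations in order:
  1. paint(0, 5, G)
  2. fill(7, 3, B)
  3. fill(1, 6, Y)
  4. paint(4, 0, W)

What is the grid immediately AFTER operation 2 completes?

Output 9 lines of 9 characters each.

Answer: BBBBGGRRR
BBBBGBRRR
BBBBGBBBB
BBBBBBBBB
BBBBBBBBB
BBBBBBBBB
BBBBBBBBB
BBBBBBBBW
BBBBBBBBB

Derivation:
After op 1 paint(0,5,G):
YYYYGGRRR
YYYYGYRRR
YYYYGYYYY
YYYYYYYYY
YYYYYYYYY
YYYYYYYYY
YYYYYYYYY
YYYYYYYYW
YYYYYYYYY
After op 2 fill(7,3,B) [70 cells changed]:
BBBBGGRRR
BBBBGBRRR
BBBBGBBBB
BBBBBBBBB
BBBBBBBBB
BBBBBBBBB
BBBBBBBBB
BBBBBBBBW
BBBBBBBBB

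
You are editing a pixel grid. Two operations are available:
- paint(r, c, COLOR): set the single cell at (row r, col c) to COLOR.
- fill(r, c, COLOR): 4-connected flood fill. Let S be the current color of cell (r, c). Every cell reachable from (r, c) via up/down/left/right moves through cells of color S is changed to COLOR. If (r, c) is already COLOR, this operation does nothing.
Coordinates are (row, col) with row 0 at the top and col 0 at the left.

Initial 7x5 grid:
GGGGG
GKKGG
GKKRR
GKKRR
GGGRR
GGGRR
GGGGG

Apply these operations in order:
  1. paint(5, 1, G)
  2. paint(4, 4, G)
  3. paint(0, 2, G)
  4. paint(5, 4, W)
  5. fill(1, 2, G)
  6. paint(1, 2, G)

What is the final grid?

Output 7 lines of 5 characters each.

Answer: GGGGG
GGGGG
GGGRR
GGGRR
GGGRG
GGGRW
GGGGG

Derivation:
After op 1 paint(5,1,G):
GGGGG
GKKGG
GKKRR
GKKRR
GGGRR
GGGRR
GGGGG
After op 2 paint(4,4,G):
GGGGG
GKKGG
GKKRR
GKKRR
GGGRG
GGGRR
GGGGG
After op 3 paint(0,2,G):
GGGGG
GKKGG
GKKRR
GKKRR
GGGRG
GGGRR
GGGGG
After op 4 paint(5,4,W):
GGGGG
GKKGG
GKKRR
GKKRR
GGGRG
GGGRW
GGGGG
After op 5 fill(1,2,G) [6 cells changed]:
GGGGG
GGGGG
GGGRR
GGGRR
GGGRG
GGGRW
GGGGG
After op 6 paint(1,2,G):
GGGGG
GGGGG
GGGRR
GGGRR
GGGRG
GGGRW
GGGGG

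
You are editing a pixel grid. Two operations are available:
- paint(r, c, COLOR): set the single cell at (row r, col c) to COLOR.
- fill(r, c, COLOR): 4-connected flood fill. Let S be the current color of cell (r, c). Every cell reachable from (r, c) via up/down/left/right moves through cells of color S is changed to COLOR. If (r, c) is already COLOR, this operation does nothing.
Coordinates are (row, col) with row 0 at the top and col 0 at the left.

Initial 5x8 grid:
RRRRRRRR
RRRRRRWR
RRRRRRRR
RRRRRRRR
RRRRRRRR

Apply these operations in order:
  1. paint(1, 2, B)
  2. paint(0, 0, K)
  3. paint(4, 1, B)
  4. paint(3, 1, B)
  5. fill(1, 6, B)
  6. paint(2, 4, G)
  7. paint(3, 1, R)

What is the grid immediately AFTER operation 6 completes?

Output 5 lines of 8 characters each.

Answer: KRRRRRRR
RRBRRRBR
RRRRGRRR
RBRRRRRR
RBRRRRRR

Derivation:
After op 1 paint(1,2,B):
RRRRRRRR
RRBRRRWR
RRRRRRRR
RRRRRRRR
RRRRRRRR
After op 2 paint(0,0,K):
KRRRRRRR
RRBRRRWR
RRRRRRRR
RRRRRRRR
RRRRRRRR
After op 3 paint(4,1,B):
KRRRRRRR
RRBRRRWR
RRRRRRRR
RRRRRRRR
RBRRRRRR
After op 4 paint(3,1,B):
KRRRRRRR
RRBRRRWR
RRRRRRRR
RBRRRRRR
RBRRRRRR
After op 5 fill(1,6,B) [1 cells changed]:
KRRRRRRR
RRBRRRBR
RRRRRRRR
RBRRRRRR
RBRRRRRR
After op 6 paint(2,4,G):
KRRRRRRR
RRBRRRBR
RRRRGRRR
RBRRRRRR
RBRRRRRR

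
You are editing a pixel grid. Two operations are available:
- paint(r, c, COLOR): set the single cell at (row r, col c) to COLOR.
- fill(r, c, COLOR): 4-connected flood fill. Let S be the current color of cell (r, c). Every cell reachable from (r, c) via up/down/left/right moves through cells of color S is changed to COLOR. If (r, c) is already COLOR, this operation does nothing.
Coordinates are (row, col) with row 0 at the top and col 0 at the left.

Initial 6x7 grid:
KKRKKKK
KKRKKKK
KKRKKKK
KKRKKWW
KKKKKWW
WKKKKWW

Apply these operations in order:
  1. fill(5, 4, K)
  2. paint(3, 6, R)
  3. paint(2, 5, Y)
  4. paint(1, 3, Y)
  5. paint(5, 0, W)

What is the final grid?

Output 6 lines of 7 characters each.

After op 1 fill(5,4,K) [0 cells changed]:
KKRKKKK
KKRKKKK
KKRKKKK
KKRKKWW
KKKKKWW
WKKKKWW
After op 2 paint(3,6,R):
KKRKKKK
KKRKKKK
KKRKKKK
KKRKKWR
KKKKKWW
WKKKKWW
After op 3 paint(2,5,Y):
KKRKKKK
KKRKKKK
KKRKKYK
KKRKKWR
KKKKKWW
WKKKKWW
After op 4 paint(1,3,Y):
KKRKKKK
KKRYKKK
KKRKKYK
KKRKKWR
KKKKKWW
WKKKKWW
After op 5 paint(5,0,W):
KKRKKKK
KKRYKKK
KKRKKYK
KKRKKWR
KKKKKWW
WKKKKWW

Answer: KKRKKKK
KKRYKKK
KKRKKYK
KKRKKWR
KKKKKWW
WKKKKWW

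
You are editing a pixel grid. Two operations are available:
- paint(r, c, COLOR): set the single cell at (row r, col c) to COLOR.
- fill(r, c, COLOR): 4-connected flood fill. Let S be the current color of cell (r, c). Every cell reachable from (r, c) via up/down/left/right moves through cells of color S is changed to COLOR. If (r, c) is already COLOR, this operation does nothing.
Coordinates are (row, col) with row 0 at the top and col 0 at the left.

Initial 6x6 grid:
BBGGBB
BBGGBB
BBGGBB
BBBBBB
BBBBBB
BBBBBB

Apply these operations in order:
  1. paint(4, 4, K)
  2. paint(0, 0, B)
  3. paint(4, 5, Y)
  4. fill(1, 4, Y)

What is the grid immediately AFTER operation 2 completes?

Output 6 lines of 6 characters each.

After op 1 paint(4,4,K):
BBGGBB
BBGGBB
BBGGBB
BBBBBB
BBBBKB
BBBBBB
After op 2 paint(0,0,B):
BBGGBB
BBGGBB
BBGGBB
BBBBBB
BBBBKB
BBBBBB

Answer: BBGGBB
BBGGBB
BBGGBB
BBBBBB
BBBBKB
BBBBBB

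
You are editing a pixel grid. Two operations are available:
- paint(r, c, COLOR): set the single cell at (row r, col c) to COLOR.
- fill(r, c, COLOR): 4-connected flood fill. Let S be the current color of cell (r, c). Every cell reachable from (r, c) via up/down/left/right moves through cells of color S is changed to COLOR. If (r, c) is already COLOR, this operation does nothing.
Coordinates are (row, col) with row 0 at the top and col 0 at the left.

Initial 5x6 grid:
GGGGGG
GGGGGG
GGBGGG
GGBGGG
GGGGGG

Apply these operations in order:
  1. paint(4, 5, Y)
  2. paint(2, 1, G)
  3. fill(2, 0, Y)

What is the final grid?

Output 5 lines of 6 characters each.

After op 1 paint(4,5,Y):
GGGGGG
GGGGGG
GGBGGG
GGBGGG
GGGGGY
After op 2 paint(2,1,G):
GGGGGG
GGGGGG
GGBGGG
GGBGGG
GGGGGY
After op 3 fill(2,0,Y) [27 cells changed]:
YYYYYY
YYYYYY
YYBYYY
YYBYYY
YYYYYY

Answer: YYYYYY
YYYYYY
YYBYYY
YYBYYY
YYYYYY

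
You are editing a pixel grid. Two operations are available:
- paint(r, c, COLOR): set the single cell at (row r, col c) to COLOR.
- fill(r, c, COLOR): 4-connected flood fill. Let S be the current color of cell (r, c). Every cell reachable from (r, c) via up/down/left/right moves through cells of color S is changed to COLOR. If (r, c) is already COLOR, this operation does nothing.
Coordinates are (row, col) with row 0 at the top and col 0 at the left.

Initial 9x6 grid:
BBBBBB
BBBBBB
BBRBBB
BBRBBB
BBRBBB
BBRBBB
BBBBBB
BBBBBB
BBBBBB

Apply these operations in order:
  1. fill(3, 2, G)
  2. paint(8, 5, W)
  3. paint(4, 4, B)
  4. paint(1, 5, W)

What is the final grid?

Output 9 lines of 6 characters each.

After op 1 fill(3,2,G) [4 cells changed]:
BBBBBB
BBBBBB
BBGBBB
BBGBBB
BBGBBB
BBGBBB
BBBBBB
BBBBBB
BBBBBB
After op 2 paint(8,5,W):
BBBBBB
BBBBBB
BBGBBB
BBGBBB
BBGBBB
BBGBBB
BBBBBB
BBBBBB
BBBBBW
After op 3 paint(4,4,B):
BBBBBB
BBBBBB
BBGBBB
BBGBBB
BBGBBB
BBGBBB
BBBBBB
BBBBBB
BBBBBW
After op 4 paint(1,5,W):
BBBBBB
BBBBBW
BBGBBB
BBGBBB
BBGBBB
BBGBBB
BBBBBB
BBBBBB
BBBBBW

Answer: BBBBBB
BBBBBW
BBGBBB
BBGBBB
BBGBBB
BBGBBB
BBBBBB
BBBBBB
BBBBBW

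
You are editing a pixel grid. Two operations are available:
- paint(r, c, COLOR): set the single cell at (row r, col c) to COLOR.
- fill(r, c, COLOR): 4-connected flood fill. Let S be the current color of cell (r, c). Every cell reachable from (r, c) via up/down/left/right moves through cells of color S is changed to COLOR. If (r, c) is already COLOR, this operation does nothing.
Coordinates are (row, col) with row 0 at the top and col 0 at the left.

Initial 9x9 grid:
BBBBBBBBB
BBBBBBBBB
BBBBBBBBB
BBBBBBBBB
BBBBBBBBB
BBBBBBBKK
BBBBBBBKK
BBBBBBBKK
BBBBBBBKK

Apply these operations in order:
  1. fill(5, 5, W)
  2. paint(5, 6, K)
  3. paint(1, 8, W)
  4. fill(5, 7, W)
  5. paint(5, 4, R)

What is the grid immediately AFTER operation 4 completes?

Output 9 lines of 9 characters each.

Answer: WWWWWWWWW
WWWWWWWWW
WWWWWWWWW
WWWWWWWWW
WWWWWWWWW
WWWWWWWWW
WWWWWWWWW
WWWWWWWWW
WWWWWWWWW

Derivation:
After op 1 fill(5,5,W) [73 cells changed]:
WWWWWWWWW
WWWWWWWWW
WWWWWWWWW
WWWWWWWWW
WWWWWWWWW
WWWWWWWKK
WWWWWWWKK
WWWWWWWKK
WWWWWWWKK
After op 2 paint(5,6,K):
WWWWWWWWW
WWWWWWWWW
WWWWWWWWW
WWWWWWWWW
WWWWWWWWW
WWWWWWKKK
WWWWWWWKK
WWWWWWWKK
WWWWWWWKK
After op 3 paint(1,8,W):
WWWWWWWWW
WWWWWWWWW
WWWWWWWWW
WWWWWWWWW
WWWWWWWWW
WWWWWWKKK
WWWWWWWKK
WWWWWWWKK
WWWWWWWKK
After op 4 fill(5,7,W) [9 cells changed]:
WWWWWWWWW
WWWWWWWWW
WWWWWWWWW
WWWWWWWWW
WWWWWWWWW
WWWWWWWWW
WWWWWWWWW
WWWWWWWWW
WWWWWWWWW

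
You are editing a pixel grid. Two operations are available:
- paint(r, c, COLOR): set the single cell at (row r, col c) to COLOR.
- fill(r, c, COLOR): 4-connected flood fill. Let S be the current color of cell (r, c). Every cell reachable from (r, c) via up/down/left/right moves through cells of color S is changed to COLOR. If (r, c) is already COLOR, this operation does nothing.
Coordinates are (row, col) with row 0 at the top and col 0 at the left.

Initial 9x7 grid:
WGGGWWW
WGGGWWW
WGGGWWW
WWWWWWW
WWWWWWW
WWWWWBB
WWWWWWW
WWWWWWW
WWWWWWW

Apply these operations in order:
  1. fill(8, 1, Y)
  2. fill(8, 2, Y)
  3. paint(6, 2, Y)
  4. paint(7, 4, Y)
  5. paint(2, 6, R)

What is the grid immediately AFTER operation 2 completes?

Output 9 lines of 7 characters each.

Answer: YGGGYYY
YGGGYYY
YGGGYYY
YYYYYYY
YYYYYYY
YYYYYBB
YYYYYYY
YYYYYYY
YYYYYYY

Derivation:
After op 1 fill(8,1,Y) [52 cells changed]:
YGGGYYY
YGGGYYY
YGGGYYY
YYYYYYY
YYYYYYY
YYYYYBB
YYYYYYY
YYYYYYY
YYYYYYY
After op 2 fill(8,2,Y) [0 cells changed]:
YGGGYYY
YGGGYYY
YGGGYYY
YYYYYYY
YYYYYYY
YYYYYBB
YYYYYYY
YYYYYYY
YYYYYYY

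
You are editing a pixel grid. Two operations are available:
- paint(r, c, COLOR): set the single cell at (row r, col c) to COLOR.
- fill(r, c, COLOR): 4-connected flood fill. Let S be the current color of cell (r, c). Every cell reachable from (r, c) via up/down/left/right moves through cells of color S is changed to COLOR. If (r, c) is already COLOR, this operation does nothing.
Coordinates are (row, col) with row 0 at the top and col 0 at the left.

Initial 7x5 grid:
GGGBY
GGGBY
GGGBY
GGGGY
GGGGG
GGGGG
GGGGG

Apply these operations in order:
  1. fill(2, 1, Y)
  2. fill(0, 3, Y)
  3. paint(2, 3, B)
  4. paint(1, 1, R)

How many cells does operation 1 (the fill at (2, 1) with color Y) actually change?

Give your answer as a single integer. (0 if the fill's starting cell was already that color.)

Answer: 28

Derivation:
After op 1 fill(2,1,Y) [28 cells changed]:
YYYBY
YYYBY
YYYBY
YYYYY
YYYYY
YYYYY
YYYYY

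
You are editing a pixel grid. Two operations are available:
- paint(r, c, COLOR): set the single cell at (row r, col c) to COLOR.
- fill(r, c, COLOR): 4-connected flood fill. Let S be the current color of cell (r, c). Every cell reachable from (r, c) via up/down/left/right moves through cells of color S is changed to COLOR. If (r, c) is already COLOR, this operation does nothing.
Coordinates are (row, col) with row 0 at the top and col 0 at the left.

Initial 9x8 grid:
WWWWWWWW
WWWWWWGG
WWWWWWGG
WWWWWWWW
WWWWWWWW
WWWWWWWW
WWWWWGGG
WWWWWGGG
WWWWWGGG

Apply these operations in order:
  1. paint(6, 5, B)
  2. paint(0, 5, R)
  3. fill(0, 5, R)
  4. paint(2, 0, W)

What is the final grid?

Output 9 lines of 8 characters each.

Answer: WWWWWRWW
WWWWWWGG
WWWWWWGG
WWWWWWWW
WWWWWWWW
WWWWWWWW
WWWWWBGG
WWWWWGGG
WWWWWGGG

Derivation:
After op 1 paint(6,5,B):
WWWWWWWW
WWWWWWGG
WWWWWWGG
WWWWWWWW
WWWWWWWW
WWWWWWWW
WWWWWBGG
WWWWWGGG
WWWWWGGG
After op 2 paint(0,5,R):
WWWWWRWW
WWWWWWGG
WWWWWWGG
WWWWWWWW
WWWWWWWW
WWWWWWWW
WWWWWBGG
WWWWWGGG
WWWWWGGG
After op 3 fill(0,5,R) [0 cells changed]:
WWWWWRWW
WWWWWWGG
WWWWWWGG
WWWWWWWW
WWWWWWWW
WWWWWWWW
WWWWWBGG
WWWWWGGG
WWWWWGGG
After op 4 paint(2,0,W):
WWWWWRWW
WWWWWWGG
WWWWWWGG
WWWWWWWW
WWWWWWWW
WWWWWWWW
WWWWWBGG
WWWWWGGG
WWWWWGGG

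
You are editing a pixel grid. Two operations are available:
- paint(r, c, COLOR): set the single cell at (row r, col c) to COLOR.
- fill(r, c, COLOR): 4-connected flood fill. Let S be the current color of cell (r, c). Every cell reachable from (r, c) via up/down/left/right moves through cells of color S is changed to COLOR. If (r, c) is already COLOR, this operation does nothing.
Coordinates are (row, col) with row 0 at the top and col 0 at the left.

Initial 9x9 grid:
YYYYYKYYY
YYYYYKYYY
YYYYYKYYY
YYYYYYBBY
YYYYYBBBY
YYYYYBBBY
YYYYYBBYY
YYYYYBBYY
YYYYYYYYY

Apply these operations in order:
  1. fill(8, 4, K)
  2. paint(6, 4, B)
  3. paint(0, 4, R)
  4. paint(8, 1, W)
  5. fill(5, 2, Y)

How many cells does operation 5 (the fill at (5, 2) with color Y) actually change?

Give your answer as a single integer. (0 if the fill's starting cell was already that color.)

Answer: 66

Derivation:
After op 1 fill(8,4,K) [66 cells changed]:
KKKKKKKKK
KKKKKKKKK
KKKKKKKKK
KKKKKKBBK
KKKKKBBBK
KKKKKBBBK
KKKKKBBKK
KKKKKBBKK
KKKKKKKKK
After op 2 paint(6,4,B):
KKKKKKKKK
KKKKKKKKK
KKKKKKKKK
KKKKKKBBK
KKKKKBBBK
KKKKKBBBK
KKKKBBBKK
KKKKKBBKK
KKKKKKKKK
After op 3 paint(0,4,R):
KKKKRKKKK
KKKKKKKKK
KKKKKKKKK
KKKKKKBBK
KKKKKBBBK
KKKKKBBBK
KKKKBBBKK
KKKKKBBKK
KKKKKKKKK
After op 4 paint(8,1,W):
KKKKRKKKK
KKKKKKKKK
KKKKKKKKK
KKKKKKBBK
KKKKKBBBK
KKKKKBBBK
KKKKBBBKK
KKKKKBBKK
KWKKKKKKK
After op 5 fill(5,2,Y) [66 cells changed]:
YYYYRYYYY
YYYYYYYYY
YYYYYYYYY
YYYYYYBBY
YYYYYBBBY
YYYYYBBBY
YYYYBBBYY
YYYYYBBYY
YWYYYYYYY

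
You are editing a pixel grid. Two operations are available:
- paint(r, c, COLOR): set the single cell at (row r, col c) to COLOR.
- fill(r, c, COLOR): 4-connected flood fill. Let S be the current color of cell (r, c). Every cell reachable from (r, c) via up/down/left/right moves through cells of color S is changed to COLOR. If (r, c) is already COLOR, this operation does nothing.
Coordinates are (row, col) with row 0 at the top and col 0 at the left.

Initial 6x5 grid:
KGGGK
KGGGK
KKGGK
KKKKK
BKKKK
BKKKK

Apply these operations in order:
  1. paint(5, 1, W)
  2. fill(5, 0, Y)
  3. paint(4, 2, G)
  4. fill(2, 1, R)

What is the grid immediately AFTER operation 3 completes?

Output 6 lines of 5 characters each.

After op 1 paint(5,1,W):
KGGGK
KGGGK
KKGGK
KKKKK
BKKKK
BWKKK
After op 2 fill(5,0,Y) [2 cells changed]:
KGGGK
KGGGK
KKGGK
KKKKK
YKKKK
YWKKK
After op 3 paint(4,2,G):
KGGGK
KGGGK
KKGGK
KKKKK
YKGKK
YWKKK

Answer: KGGGK
KGGGK
KKGGK
KKKKK
YKGKK
YWKKK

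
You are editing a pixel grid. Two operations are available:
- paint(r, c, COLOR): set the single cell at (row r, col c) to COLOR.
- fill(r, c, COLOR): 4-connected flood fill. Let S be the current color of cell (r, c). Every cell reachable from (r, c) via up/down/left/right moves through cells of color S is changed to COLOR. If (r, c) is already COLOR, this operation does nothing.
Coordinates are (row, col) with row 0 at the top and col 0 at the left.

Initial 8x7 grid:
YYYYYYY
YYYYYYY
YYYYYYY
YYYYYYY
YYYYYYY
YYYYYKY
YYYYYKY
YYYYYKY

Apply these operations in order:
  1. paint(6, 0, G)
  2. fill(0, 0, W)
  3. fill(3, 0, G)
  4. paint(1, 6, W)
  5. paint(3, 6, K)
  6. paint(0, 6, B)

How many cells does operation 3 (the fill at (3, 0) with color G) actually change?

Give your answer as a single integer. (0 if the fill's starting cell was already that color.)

Answer: 52

Derivation:
After op 1 paint(6,0,G):
YYYYYYY
YYYYYYY
YYYYYYY
YYYYYYY
YYYYYYY
YYYYYKY
GYYYYKY
YYYYYKY
After op 2 fill(0,0,W) [52 cells changed]:
WWWWWWW
WWWWWWW
WWWWWWW
WWWWWWW
WWWWWWW
WWWWWKW
GWWWWKW
WWWWWKW
After op 3 fill(3,0,G) [52 cells changed]:
GGGGGGG
GGGGGGG
GGGGGGG
GGGGGGG
GGGGGGG
GGGGGKG
GGGGGKG
GGGGGKG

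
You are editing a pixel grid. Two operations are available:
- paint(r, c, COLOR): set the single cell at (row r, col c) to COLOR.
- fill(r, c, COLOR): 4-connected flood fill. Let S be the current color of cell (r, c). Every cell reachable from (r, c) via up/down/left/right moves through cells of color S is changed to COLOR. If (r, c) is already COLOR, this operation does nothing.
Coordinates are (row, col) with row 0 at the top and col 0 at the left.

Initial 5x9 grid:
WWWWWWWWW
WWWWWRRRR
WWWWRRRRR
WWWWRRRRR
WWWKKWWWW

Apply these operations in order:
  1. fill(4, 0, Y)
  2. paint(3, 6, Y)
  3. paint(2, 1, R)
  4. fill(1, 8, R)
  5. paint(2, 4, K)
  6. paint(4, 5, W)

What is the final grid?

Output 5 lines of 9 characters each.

Answer: YYYYYYYYY
YYYYYRRRR
YRYYKRRRR
YYYYRRYRR
YYYKKWWWW

Derivation:
After op 1 fill(4,0,Y) [25 cells changed]:
YYYYYYYYY
YYYYYRRRR
YYYYRRRRR
YYYYRRRRR
YYYKKWWWW
After op 2 paint(3,6,Y):
YYYYYYYYY
YYYYYRRRR
YYYYRRRRR
YYYYRRYRR
YYYKKWWWW
After op 3 paint(2,1,R):
YYYYYYYYY
YYYYYRRRR
YRYYRRRRR
YYYYRRYRR
YYYKKWWWW
After op 4 fill(1,8,R) [0 cells changed]:
YYYYYYYYY
YYYYYRRRR
YRYYRRRRR
YYYYRRYRR
YYYKKWWWW
After op 5 paint(2,4,K):
YYYYYYYYY
YYYYYRRRR
YRYYKRRRR
YYYYRRYRR
YYYKKWWWW
After op 6 paint(4,5,W):
YYYYYYYYY
YYYYYRRRR
YRYYKRRRR
YYYYRRYRR
YYYKKWWWW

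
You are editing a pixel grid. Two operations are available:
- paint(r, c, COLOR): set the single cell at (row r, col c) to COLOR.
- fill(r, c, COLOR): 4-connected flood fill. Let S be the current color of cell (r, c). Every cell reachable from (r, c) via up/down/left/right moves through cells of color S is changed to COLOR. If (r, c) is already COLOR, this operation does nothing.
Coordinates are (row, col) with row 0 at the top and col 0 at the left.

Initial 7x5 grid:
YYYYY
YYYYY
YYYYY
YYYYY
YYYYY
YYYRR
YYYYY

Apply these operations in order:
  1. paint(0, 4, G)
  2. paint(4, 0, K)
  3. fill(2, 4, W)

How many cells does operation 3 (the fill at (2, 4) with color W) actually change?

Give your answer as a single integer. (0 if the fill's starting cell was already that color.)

Answer: 31

Derivation:
After op 1 paint(0,4,G):
YYYYG
YYYYY
YYYYY
YYYYY
YYYYY
YYYRR
YYYYY
After op 2 paint(4,0,K):
YYYYG
YYYYY
YYYYY
YYYYY
KYYYY
YYYRR
YYYYY
After op 3 fill(2,4,W) [31 cells changed]:
WWWWG
WWWWW
WWWWW
WWWWW
KWWWW
WWWRR
WWWWW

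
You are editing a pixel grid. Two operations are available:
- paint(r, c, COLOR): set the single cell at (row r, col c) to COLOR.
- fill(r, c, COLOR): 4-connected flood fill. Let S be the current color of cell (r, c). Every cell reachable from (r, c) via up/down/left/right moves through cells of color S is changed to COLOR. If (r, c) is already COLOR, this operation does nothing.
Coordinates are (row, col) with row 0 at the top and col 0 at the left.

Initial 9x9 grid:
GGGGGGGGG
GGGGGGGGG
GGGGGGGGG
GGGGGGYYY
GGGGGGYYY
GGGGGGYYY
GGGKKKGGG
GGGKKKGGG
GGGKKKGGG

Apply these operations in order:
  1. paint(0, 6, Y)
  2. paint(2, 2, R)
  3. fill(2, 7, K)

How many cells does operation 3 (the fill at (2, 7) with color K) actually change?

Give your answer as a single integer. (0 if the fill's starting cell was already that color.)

After op 1 paint(0,6,Y):
GGGGGGYGG
GGGGGGGGG
GGGGGGGGG
GGGGGGYYY
GGGGGGYYY
GGGGGGYYY
GGGKKKGGG
GGGKKKGGG
GGGKKKGGG
After op 2 paint(2,2,R):
GGGGGGYGG
GGGGGGGGG
GGRGGGGGG
GGGGGGYYY
GGGGGGYYY
GGGGGGYYY
GGGKKKGGG
GGGKKKGGG
GGGKKKGGG
After op 3 fill(2,7,K) [52 cells changed]:
KKKKKKYKK
KKKKKKKKK
KKRKKKKKK
KKKKKKYYY
KKKKKKYYY
KKKKKKYYY
KKKKKKGGG
KKKKKKGGG
KKKKKKGGG

Answer: 52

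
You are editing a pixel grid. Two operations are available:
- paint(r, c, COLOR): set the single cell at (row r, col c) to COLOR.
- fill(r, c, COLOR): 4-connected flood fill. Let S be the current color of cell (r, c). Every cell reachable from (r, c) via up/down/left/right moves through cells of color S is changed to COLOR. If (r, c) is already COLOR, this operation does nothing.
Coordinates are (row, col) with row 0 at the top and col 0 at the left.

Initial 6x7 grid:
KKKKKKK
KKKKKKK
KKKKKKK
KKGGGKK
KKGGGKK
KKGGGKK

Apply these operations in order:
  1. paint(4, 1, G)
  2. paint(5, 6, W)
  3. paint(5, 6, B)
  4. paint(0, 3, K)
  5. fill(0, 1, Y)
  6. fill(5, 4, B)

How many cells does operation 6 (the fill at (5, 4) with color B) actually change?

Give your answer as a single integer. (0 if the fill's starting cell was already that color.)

Answer: 10

Derivation:
After op 1 paint(4,1,G):
KKKKKKK
KKKKKKK
KKKKKKK
KKGGGKK
KGGGGKK
KKGGGKK
After op 2 paint(5,6,W):
KKKKKKK
KKKKKKK
KKKKKKK
KKGGGKK
KGGGGKK
KKGGGKW
After op 3 paint(5,6,B):
KKKKKKK
KKKKKKK
KKKKKKK
KKGGGKK
KGGGGKK
KKGGGKB
After op 4 paint(0,3,K):
KKKKKKK
KKKKKKK
KKKKKKK
KKGGGKK
KGGGGKK
KKGGGKB
After op 5 fill(0,1,Y) [31 cells changed]:
YYYYYYY
YYYYYYY
YYYYYYY
YYGGGYY
YGGGGYY
YYGGGYB
After op 6 fill(5,4,B) [10 cells changed]:
YYYYYYY
YYYYYYY
YYYYYYY
YYBBBYY
YBBBBYY
YYBBBYB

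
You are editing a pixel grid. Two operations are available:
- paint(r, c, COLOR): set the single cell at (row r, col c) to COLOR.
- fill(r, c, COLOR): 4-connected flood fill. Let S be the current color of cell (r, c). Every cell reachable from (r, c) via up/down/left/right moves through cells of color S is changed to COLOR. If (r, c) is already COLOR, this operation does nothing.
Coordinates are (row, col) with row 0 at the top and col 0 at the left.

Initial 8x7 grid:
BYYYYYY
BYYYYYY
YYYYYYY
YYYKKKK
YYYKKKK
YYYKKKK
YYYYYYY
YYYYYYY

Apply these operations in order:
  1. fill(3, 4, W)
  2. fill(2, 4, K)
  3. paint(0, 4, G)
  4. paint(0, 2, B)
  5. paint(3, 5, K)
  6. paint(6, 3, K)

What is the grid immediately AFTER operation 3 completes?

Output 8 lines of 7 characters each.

Answer: BKKKGKK
BKKKKKK
KKKKKKK
KKKWWWW
KKKWWWW
KKKWWWW
KKKKKKK
KKKKKKK

Derivation:
After op 1 fill(3,4,W) [12 cells changed]:
BYYYYYY
BYYYYYY
YYYYYYY
YYYWWWW
YYYWWWW
YYYWWWW
YYYYYYY
YYYYYYY
After op 2 fill(2,4,K) [42 cells changed]:
BKKKKKK
BKKKKKK
KKKKKKK
KKKWWWW
KKKWWWW
KKKWWWW
KKKKKKK
KKKKKKK
After op 3 paint(0,4,G):
BKKKGKK
BKKKKKK
KKKKKKK
KKKWWWW
KKKWWWW
KKKWWWW
KKKKKKK
KKKKKKK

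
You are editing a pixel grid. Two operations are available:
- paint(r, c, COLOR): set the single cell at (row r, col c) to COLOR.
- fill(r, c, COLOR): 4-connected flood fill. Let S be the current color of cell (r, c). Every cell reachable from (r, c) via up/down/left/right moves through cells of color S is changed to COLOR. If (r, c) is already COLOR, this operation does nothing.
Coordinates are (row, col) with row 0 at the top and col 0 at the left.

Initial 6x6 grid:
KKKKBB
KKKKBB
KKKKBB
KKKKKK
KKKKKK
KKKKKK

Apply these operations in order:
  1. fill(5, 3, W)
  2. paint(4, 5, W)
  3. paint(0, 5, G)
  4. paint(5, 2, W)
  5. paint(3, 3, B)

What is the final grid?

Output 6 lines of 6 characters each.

Answer: WWWWBG
WWWWBB
WWWWBB
WWWBWW
WWWWWW
WWWWWW

Derivation:
After op 1 fill(5,3,W) [30 cells changed]:
WWWWBB
WWWWBB
WWWWBB
WWWWWW
WWWWWW
WWWWWW
After op 2 paint(4,5,W):
WWWWBB
WWWWBB
WWWWBB
WWWWWW
WWWWWW
WWWWWW
After op 3 paint(0,5,G):
WWWWBG
WWWWBB
WWWWBB
WWWWWW
WWWWWW
WWWWWW
After op 4 paint(5,2,W):
WWWWBG
WWWWBB
WWWWBB
WWWWWW
WWWWWW
WWWWWW
After op 5 paint(3,3,B):
WWWWBG
WWWWBB
WWWWBB
WWWBWW
WWWWWW
WWWWWW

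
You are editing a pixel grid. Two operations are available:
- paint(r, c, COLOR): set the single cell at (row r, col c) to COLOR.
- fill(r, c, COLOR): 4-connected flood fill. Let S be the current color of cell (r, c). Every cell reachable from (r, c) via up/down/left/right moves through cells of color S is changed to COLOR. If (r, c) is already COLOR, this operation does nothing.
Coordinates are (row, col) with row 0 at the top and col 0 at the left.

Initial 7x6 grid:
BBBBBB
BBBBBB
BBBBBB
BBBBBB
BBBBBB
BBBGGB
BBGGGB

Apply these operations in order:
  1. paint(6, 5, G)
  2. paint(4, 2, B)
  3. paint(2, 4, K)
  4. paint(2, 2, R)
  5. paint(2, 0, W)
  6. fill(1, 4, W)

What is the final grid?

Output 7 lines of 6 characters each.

Answer: WWWWWW
WWWWWW
WWRWKW
WWWWWW
WWWWWW
WWWGGW
WWGGGG

Derivation:
After op 1 paint(6,5,G):
BBBBBB
BBBBBB
BBBBBB
BBBBBB
BBBBBB
BBBGGB
BBGGGG
After op 2 paint(4,2,B):
BBBBBB
BBBBBB
BBBBBB
BBBBBB
BBBBBB
BBBGGB
BBGGGG
After op 3 paint(2,4,K):
BBBBBB
BBBBBB
BBBBKB
BBBBBB
BBBBBB
BBBGGB
BBGGGG
After op 4 paint(2,2,R):
BBBBBB
BBBBBB
BBRBKB
BBBBBB
BBBBBB
BBBGGB
BBGGGG
After op 5 paint(2,0,W):
BBBBBB
BBBBBB
WBRBKB
BBBBBB
BBBBBB
BBBGGB
BBGGGG
After op 6 fill(1,4,W) [33 cells changed]:
WWWWWW
WWWWWW
WWRWKW
WWWWWW
WWWWWW
WWWGGW
WWGGGG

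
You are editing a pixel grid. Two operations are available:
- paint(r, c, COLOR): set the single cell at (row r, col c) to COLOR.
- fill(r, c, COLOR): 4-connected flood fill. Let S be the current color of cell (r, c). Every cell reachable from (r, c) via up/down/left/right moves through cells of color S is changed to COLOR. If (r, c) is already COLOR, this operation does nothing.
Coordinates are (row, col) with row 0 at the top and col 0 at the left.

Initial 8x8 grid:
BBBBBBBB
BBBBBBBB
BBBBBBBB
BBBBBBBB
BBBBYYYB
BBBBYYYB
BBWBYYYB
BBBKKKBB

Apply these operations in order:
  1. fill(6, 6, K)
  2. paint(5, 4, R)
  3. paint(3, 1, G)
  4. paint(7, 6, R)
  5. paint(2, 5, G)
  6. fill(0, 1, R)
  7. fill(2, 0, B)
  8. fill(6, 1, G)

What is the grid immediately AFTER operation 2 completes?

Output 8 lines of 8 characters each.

Answer: BBBBBBBB
BBBBBBBB
BBBBBBBB
BBBBBBBB
BBBBKKKB
BBBBRKKB
BBWBKKKB
BBBKKKBB

Derivation:
After op 1 fill(6,6,K) [9 cells changed]:
BBBBBBBB
BBBBBBBB
BBBBBBBB
BBBBBBBB
BBBBKKKB
BBBBKKKB
BBWBKKKB
BBBKKKBB
After op 2 paint(5,4,R):
BBBBBBBB
BBBBBBBB
BBBBBBBB
BBBBBBBB
BBBBKKKB
BBBBRKKB
BBWBKKKB
BBBKKKBB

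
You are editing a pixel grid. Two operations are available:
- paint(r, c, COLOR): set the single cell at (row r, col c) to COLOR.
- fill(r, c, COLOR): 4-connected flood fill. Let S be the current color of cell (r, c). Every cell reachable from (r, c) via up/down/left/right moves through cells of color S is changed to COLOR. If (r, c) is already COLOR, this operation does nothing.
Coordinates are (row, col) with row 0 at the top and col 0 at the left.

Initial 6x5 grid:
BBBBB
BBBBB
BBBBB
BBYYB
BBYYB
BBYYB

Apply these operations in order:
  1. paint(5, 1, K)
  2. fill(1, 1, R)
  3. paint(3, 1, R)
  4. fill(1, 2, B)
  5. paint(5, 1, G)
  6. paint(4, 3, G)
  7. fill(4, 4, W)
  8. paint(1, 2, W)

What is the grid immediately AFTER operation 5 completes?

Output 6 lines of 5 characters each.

Answer: BBBBB
BBBBB
BBBBB
BBYYB
BBYYB
BGYYB

Derivation:
After op 1 paint(5,1,K):
BBBBB
BBBBB
BBBBB
BBYYB
BBYYB
BKYYB
After op 2 fill(1,1,R) [23 cells changed]:
RRRRR
RRRRR
RRRRR
RRYYR
RRYYR
RKYYR
After op 3 paint(3,1,R):
RRRRR
RRRRR
RRRRR
RRYYR
RRYYR
RKYYR
After op 4 fill(1,2,B) [23 cells changed]:
BBBBB
BBBBB
BBBBB
BBYYB
BBYYB
BKYYB
After op 5 paint(5,1,G):
BBBBB
BBBBB
BBBBB
BBYYB
BBYYB
BGYYB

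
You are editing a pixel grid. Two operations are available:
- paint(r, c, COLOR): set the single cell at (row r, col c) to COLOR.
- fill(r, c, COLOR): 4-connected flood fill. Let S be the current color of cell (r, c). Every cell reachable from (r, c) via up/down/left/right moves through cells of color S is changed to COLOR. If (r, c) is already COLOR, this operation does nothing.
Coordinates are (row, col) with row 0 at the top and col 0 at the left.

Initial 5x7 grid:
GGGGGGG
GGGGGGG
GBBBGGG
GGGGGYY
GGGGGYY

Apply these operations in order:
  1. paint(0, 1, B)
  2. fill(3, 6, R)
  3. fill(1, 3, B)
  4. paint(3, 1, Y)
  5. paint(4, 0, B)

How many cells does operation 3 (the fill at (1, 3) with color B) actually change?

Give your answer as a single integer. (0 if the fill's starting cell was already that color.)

Answer: 27

Derivation:
After op 1 paint(0,1,B):
GBGGGGG
GGGGGGG
GBBBGGG
GGGGGYY
GGGGGYY
After op 2 fill(3,6,R) [4 cells changed]:
GBGGGGG
GGGGGGG
GBBBGGG
GGGGGRR
GGGGGRR
After op 3 fill(1,3,B) [27 cells changed]:
BBBBBBB
BBBBBBB
BBBBBBB
BBBBBRR
BBBBBRR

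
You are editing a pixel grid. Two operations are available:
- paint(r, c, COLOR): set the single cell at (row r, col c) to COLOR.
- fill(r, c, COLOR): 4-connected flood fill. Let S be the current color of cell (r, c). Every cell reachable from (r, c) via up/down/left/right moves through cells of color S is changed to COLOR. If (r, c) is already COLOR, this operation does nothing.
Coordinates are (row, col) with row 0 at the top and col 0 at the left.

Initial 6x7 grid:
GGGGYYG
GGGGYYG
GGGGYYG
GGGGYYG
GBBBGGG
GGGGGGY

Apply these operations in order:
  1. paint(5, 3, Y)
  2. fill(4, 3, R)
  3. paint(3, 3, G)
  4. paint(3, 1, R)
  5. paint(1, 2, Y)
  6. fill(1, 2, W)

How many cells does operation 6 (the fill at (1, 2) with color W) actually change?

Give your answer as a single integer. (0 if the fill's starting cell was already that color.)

After op 1 paint(5,3,Y):
GGGGYYG
GGGGYYG
GGGGYYG
GGGGYYG
GBBBGGG
GGGYGGY
After op 2 fill(4,3,R) [3 cells changed]:
GGGGYYG
GGGGYYG
GGGGYYG
GGGGYYG
GRRRGGG
GGGYGGY
After op 3 paint(3,3,G):
GGGGYYG
GGGGYYG
GGGGYYG
GGGGYYG
GRRRGGG
GGGYGGY
After op 4 paint(3,1,R):
GGGGYYG
GGGGYYG
GGGGYYG
GRGGYYG
GRRRGGG
GGGYGGY
After op 5 paint(1,2,Y):
GGGGYYG
GGYGYYG
GGGGYYG
GRGGYYG
GRRRGGG
GGGYGGY
After op 6 fill(1,2,W) [1 cells changed]:
GGGGYYG
GGWGYYG
GGGGYYG
GRGGYYG
GRRRGGG
GGGYGGY

Answer: 1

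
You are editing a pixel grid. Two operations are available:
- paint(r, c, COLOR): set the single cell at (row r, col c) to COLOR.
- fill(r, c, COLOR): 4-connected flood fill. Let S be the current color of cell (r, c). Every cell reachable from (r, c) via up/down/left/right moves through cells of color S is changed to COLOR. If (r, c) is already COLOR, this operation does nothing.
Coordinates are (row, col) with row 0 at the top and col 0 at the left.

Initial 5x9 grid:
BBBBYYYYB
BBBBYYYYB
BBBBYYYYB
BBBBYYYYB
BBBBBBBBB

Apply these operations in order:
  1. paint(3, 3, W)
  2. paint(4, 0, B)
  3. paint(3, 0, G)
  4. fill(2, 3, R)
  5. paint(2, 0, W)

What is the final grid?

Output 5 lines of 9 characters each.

Answer: RRRRYYYYR
RRRRYYYYR
WRRRYYYYR
GRRWYYYYR
RRRRRRRRR

Derivation:
After op 1 paint(3,3,W):
BBBBYYYYB
BBBBYYYYB
BBBBYYYYB
BBBWYYYYB
BBBBBBBBB
After op 2 paint(4,0,B):
BBBBYYYYB
BBBBYYYYB
BBBBYYYYB
BBBWYYYYB
BBBBBBBBB
After op 3 paint(3,0,G):
BBBBYYYYB
BBBBYYYYB
BBBBYYYYB
GBBWYYYYB
BBBBBBBBB
After op 4 fill(2,3,R) [27 cells changed]:
RRRRYYYYR
RRRRYYYYR
RRRRYYYYR
GRRWYYYYR
RRRRRRRRR
After op 5 paint(2,0,W):
RRRRYYYYR
RRRRYYYYR
WRRRYYYYR
GRRWYYYYR
RRRRRRRRR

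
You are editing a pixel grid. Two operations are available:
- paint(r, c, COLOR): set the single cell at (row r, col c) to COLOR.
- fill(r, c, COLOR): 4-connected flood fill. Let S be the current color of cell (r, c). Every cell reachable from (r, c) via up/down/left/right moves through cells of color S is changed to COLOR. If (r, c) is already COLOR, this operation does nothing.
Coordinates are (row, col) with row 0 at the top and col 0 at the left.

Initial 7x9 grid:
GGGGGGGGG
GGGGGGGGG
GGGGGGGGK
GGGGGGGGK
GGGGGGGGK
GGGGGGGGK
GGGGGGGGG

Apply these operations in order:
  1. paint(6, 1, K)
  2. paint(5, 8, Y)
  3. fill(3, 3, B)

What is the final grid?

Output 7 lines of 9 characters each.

Answer: BBBBBBBBB
BBBBBBBBB
BBBBBBBBK
BBBBBBBBK
BBBBBBBBK
BBBBBBBBY
BKBBBBBBB

Derivation:
After op 1 paint(6,1,K):
GGGGGGGGG
GGGGGGGGG
GGGGGGGGK
GGGGGGGGK
GGGGGGGGK
GGGGGGGGK
GKGGGGGGG
After op 2 paint(5,8,Y):
GGGGGGGGG
GGGGGGGGG
GGGGGGGGK
GGGGGGGGK
GGGGGGGGK
GGGGGGGGY
GKGGGGGGG
After op 3 fill(3,3,B) [58 cells changed]:
BBBBBBBBB
BBBBBBBBB
BBBBBBBBK
BBBBBBBBK
BBBBBBBBK
BBBBBBBBY
BKBBBBBBB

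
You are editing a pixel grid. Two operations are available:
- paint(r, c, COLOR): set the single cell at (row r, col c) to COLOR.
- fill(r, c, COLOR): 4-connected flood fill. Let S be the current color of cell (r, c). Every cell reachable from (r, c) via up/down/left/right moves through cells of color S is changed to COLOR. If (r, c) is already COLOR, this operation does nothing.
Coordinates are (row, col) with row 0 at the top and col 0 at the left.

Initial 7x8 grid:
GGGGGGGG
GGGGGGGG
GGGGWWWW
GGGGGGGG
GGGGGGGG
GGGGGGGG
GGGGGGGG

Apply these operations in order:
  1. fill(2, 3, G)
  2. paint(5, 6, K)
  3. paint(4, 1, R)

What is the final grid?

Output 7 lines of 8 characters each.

After op 1 fill(2,3,G) [0 cells changed]:
GGGGGGGG
GGGGGGGG
GGGGWWWW
GGGGGGGG
GGGGGGGG
GGGGGGGG
GGGGGGGG
After op 2 paint(5,6,K):
GGGGGGGG
GGGGGGGG
GGGGWWWW
GGGGGGGG
GGGGGGGG
GGGGGGKG
GGGGGGGG
After op 3 paint(4,1,R):
GGGGGGGG
GGGGGGGG
GGGGWWWW
GGGGGGGG
GRGGGGGG
GGGGGGKG
GGGGGGGG

Answer: GGGGGGGG
GGGGGGGG
GGGGWWWW
GGGGGGGG
GRGGGGGG
GGGGGGKG
GGGGGGGG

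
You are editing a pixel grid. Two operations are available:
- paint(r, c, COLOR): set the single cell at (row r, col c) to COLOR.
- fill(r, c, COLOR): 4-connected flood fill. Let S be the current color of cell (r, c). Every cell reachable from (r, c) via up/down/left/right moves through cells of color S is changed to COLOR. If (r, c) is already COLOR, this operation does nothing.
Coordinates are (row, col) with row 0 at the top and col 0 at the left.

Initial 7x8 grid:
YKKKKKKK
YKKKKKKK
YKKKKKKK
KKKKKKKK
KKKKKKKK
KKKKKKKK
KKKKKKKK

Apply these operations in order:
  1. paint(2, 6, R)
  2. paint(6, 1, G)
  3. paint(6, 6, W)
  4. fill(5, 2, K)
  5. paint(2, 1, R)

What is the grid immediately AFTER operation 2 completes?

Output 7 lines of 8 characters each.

After op 1 paint(2,6,R):
YKKKKKKK
YKKKKKKK
YKKKKKRK
KKKKKKKK
KKKKKKKK
KKKKKKKK
KKKKKKKK
After op 2 paint(6,1,G):
YKKKKKKK
YKKKKKKK
YKKKKKRK
KKKKKKKK
KKKKKKKK
KKKKKKKK
KGKKKKKK

Answer: YKKKKKKK
YKKKKKKK
YKKKKKRK
KKKKKKKK
KKKKKKKK
KKKKKKKK
KGKKKKKK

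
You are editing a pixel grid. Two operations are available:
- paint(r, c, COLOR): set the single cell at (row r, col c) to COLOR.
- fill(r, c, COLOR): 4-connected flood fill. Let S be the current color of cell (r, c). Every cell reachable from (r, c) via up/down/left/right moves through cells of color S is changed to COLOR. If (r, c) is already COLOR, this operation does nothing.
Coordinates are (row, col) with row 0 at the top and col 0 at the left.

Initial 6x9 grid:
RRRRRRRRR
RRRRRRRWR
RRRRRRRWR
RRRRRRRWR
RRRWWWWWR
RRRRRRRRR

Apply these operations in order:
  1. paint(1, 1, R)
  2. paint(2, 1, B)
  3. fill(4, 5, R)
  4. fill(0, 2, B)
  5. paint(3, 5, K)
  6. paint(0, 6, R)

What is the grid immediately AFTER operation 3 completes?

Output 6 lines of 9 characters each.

Answer: RRRRRRRRR
RRRRRRRRR
RBRRRRRRR
RRRRRRRRR
RRRRRRRRR
RRRRRRRRR

Derivation:
After op 1 paint(1,1,R):
RRRRRRRRR
RRRRRRRWR
RRRRRRRWR
RRRRRRRWR
RRRWWWWWR
RRRRRRRRR
After op 2 paint(2,1,B):
RRRRRRRRR
RRRRRRRWR
RBRRRRRWR
RRRRRRRWR
RRRWWWWWR
RRRRRRRRR
After op 3 fill(4,5,R) [8 cells changed]:
RRRRRRRRR
RRRRRRRRR
RBRRRRRRR
RRRRRRRRR
RRRRRRRRR
RRRRRRRRR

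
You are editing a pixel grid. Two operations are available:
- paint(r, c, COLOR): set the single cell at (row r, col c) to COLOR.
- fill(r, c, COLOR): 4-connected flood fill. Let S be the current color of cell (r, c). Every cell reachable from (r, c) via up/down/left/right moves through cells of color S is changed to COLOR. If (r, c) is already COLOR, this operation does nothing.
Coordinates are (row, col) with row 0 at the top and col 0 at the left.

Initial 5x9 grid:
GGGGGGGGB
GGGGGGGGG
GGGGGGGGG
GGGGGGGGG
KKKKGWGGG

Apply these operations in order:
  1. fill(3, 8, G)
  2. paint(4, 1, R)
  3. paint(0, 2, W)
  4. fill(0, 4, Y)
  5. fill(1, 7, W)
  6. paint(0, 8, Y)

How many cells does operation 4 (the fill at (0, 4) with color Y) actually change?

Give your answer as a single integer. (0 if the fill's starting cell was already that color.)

Answer: 38

Derivation:
After op 1 fill(3,8,G) [0 cells changed]:
GGGGGGGGB
GGGGGGGGG
GGGGGGGGG
GGGGGGGGG
KKKKGWGGG
After op 2 paint(4,1,R):
GGGGGGGGB
GGGGGGGGG
GGGGGGGGG
GGGGGGGGG
KRKKGWGGG
After op 3 paint(0,2,W):
GGWGGGGGB
GGGGGGGGG
GGGGGGGGG
GGGGGGGGG
KRKKGWGGG
After op 4 fill(0,4,Y) [38 cells changed]:
YYWYYYYYB
YYYYYYYYY
YYYYYYYYY
YYYYYYYYY
KRKKYWYYY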